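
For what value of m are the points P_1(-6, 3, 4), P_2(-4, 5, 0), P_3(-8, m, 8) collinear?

1

Direction P_1P_2 = (2, 2, -4). From the x-coordinate of P_3, the parameter along the line is τ = (-8 − (-6))/2 = -1.
Then m = 3 + (-1)·(2) = 1.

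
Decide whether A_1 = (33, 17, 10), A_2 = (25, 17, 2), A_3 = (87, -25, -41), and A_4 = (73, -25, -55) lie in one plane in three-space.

The four points are coplanar iff the 3×3 determinant with rows A_1A_2, A_1A_3, A_1A_4 is zero.
Rows: (-8, 0, -8), (54, -42, -51), (40, -42, -65).
Expanding along the first row: (-8)(588) − (0)(-1470) + (-8)(-588) = 0.
Zero determinant ⇒ coplanar.

Yes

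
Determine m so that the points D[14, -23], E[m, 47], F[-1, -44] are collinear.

64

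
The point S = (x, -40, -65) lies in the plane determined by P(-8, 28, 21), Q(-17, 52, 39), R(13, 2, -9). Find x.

55

The plane through P, Q, R has equation −252x + 108y − 270z = -630.
Substituting S: (-252)x + (13230) = -630, so x = 55.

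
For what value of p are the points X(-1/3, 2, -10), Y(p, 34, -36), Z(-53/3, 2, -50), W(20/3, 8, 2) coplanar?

-2

Coplanarity ⇔ det[XY; XZ; XW] = 0.
Expanding, this is linear in p: (240)p + (480) = 0.
So p = -2.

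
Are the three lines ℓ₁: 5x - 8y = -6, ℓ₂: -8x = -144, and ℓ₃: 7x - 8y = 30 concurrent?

Lines aᵢx + bᵢy = cᵢ with pairwise distinct directions are concurrent exactly when det[aᵢ bᵢ cᵢ] = 0.
Here the determinant is 0.
It vanishes, so the lines are concurrent at (18, 12).

Yes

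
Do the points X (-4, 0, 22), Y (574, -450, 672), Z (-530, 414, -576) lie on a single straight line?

No

XY = (578, -450, 650), XZ = (-526, 414, -598).
Comparing components 3 and 1: (650)(-526) − (578)(-598) = 3744 ≠ 0, so XY and XZ are not parallel and the points are not collinear.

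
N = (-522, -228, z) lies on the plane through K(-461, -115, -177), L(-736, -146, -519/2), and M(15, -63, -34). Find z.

-365/2

A normal to the plane is n = KL × KM = (-143, 55, 456).
N lies in the plane iff n · KN = 0.
This gives (456)z + (83220) = 0, so z = -365/2.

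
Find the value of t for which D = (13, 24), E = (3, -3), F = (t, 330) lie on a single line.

379/3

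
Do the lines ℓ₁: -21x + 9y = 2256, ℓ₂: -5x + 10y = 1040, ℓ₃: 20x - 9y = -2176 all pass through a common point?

The three lines meet at one point iff the augmented coefficient matrix [aᵢ bᵢ cᵢ] has rank < 3, i.e. its determinant vanishes.
Here the determinant is 0.
It vanishes, so the lines are concurrent at (-80, 64).

Yes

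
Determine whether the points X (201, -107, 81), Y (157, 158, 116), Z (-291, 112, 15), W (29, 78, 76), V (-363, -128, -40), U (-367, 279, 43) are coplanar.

No

The plane through X, Y, Z has normal n = XY × XZ = (-25155, -20124, 120744) and equation n·P = 6877377.
Checking the remaining points: n·W = 6877377, n·V = 6877377, n·U = 8809281.
Since n·U = 8809281 ≠ 6877377, U is off the plane and the points are not all coplanar.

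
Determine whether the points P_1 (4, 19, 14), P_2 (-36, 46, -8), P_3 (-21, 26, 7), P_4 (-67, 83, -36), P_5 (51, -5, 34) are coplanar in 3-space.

The plane through P_1, P_2, P_3 has normal n = P_1P_2 × P_1P_3 = (-35, 270, 395) and equation n·P = 10520.
Checking the remaining points: n·P_4 = 10535, n·P_5 = 10295.
Since n·P_4 = 10535 ≠ 10520, P_4 is off the plane and the points are not all coplanar.

No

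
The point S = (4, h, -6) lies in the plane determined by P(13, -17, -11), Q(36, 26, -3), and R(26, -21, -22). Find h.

-19

The plane through P, Q, R has equation −441x + 357y − 651z = -4641.
Substituting S: (357)h + (2142) = -4641, so h = -19.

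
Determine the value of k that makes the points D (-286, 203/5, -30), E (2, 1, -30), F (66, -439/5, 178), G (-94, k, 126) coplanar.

-229/5

The points are coplanar iff DE · (DF × DG) = 0.
Expanding, this is linear in k: (-59904)k + (-13718016/5) = 0.
So k = -229/5.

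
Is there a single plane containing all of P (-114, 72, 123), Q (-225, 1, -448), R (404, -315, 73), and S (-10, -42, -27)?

No

A normal to the plane through P, Q, R is n = PQ × PR = (-217427, -301328, 79735).
The plane has equation n·X = 12898467. For S: n·S = 12677201.
12677201 ≠ 12898467, so S is off the plane.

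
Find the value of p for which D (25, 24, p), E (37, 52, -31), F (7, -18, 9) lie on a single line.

-15

Collinearity requires DE × DF = 0; each component is linear in p.
The x-component gives (-70)p + (-1050) = 0, so p = -15.
The remaining components then also vanish.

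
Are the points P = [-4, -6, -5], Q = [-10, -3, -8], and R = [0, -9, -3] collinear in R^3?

No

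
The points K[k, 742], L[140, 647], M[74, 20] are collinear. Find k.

150

The three points are collinear iff det[KL; KM] = 0.
This determinant is linear in k: (627)k + (-94050) = 0, so k = 150.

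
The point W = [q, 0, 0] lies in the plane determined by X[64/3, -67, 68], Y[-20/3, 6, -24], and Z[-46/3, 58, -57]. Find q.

A normal to the plane is n = XY × XZ = (2375, -380/3, -2470/3).
W lies in the plane iff n · XW = 0.
This gives (2375)q + (-9500/3) = 0, so q = 4/3.

4/3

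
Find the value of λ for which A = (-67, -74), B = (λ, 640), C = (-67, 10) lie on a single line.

Collinearity: (B − A) must be parallel to (C − A) = (0, 84).
Cross-multiplying the components: (λ − (-67))·(84) = (714)·(0).
Solving gives λ = -67.

-67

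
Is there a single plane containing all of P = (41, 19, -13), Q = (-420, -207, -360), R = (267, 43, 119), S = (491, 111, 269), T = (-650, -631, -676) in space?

The plane through P, Q, R has normal n = PQ × PR = (-21504, -17570, 40012) and equation n·X = -1735650.
Checking the remaining points: n·S = -1745506, n·T = -1983842.
Since n·S = -1745506 ≠ -1735650, S is off the plane and the points are not all coplanar.

No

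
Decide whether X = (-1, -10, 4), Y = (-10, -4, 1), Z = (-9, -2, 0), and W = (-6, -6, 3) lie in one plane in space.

No

With X as base: XY = (-9, 6, -3), XZ = (-8, 8, -4), XW = (-5, 4, -1).
XZ × XW = (8, 12, 8).
XY · (XZ × XW) = -24.
Since -24 ≠ 0, the four points are not coplanar.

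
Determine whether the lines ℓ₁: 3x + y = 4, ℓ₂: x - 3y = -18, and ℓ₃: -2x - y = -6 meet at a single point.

The three lines meet at one point iff the augmented coefficient matrix [aᵢ bᵢ cᵢ] has rank < 3, i.e. its determinant vanishes.
Here the determinant is 14.
Nonzero, so no common point exists.

No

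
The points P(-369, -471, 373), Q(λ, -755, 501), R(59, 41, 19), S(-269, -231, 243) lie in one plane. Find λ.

Normal to plane PRS: n = (18400, 20240, 51520); plane equation n·X = 2894320.
Requiring n·Q = 2894320: (18400)λ + (10530320) = 2894320.
So λ = -415.

-415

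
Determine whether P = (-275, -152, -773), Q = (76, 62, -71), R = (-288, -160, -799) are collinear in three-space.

PQ = (351, 214, 702), PR = (-13, -8, -26).
PQ × PR = (52, 0, -26).
The cross product is nonzero, so the points do not lie on one line.

No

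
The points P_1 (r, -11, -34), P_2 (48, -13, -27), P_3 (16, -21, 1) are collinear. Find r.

Collinearity requires P_1P_2 × P_1P_3 = 0; each component is linear in r.
The y-component gives (28)r + (-1568) = 0, so r = 56.
The remaining components then also vanish.

56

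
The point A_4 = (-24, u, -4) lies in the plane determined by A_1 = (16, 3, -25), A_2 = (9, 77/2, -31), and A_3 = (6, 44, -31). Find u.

Coplanarity requires A_1A_2 · (A_1A_3 × A_1A_4) = 0.
A_1A_2 = (-7, 71/2, -6), A_1A_3 = (-10, 41, -6); the triple product is linear in u with coefficient 18 and constant term 54.
Setting it to zero: u = -3.

-3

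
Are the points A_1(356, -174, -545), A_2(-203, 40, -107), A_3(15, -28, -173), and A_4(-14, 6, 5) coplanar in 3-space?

The four points are coplanar iff the 3×3 determinant with rows A_1A_2, A_1A_3, A_1A_4 is zero.
Rows: (-559, 214, 438), (-341, 146, 372), (-370, 180, 550).
Expanding along the first row: (-559)(13340) − (214)(-49910) + (438)(-7360) = 0.
Zero determinant ⇒ coplanar.

Yes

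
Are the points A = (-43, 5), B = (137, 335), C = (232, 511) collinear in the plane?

No

AB = (180, 330), AC = (275, 506).
det[AB; AC] = (180)(506) − (330)(275) = 330.
The determinant is nonzero, so they are not collinear.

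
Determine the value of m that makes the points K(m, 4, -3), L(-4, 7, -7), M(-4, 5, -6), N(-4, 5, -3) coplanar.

The points are coplanar iff KL · (KM × KN) = 0.
Expanding, this is linear in m: (6)m + (24) = 0.
So m = -4.

-4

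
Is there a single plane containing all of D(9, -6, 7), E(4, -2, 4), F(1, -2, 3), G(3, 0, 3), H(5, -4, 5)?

The plane through D, E, F has normal n = DE × DF = (-4, 4, 12) and equation n·P = 24.
Checking the remaining points: n·G = 24, n·H = 24.
All equal 24, so all 5 points lie in one plane.

Yes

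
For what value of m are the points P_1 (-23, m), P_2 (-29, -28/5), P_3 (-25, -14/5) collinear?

-7/5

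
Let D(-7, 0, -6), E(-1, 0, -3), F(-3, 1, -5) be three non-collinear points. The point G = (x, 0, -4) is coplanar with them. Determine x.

-3

A normal to the plane is n = DE × DF = (-3, 6, 6).
G lies in the plane iff n · DG = 0.
This gives (-3)x + (-9) = 0, so x = -3.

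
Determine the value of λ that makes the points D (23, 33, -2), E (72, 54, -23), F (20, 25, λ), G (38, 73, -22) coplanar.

2

Normal to plane DEG: n = (420, 665, 1645); plane equation n·P = 28315.
Requiring n·F = 28315: (1645)λ + (25025) = 28315.
So λ = 2.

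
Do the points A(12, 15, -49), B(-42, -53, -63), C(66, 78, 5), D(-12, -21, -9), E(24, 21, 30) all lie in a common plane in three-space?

The plane through A, B, C has normal n = AB × AC = (-2790, 2160, 270) and equation n·P = -14310.
Checking the remaining points: n·D = -14310, n·E = -13500.
Since n·E = -13500 ≠ -14310, E is off the plane and the points are not all coplanar.

No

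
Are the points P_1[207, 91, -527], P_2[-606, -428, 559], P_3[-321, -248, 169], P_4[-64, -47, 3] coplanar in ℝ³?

Yes

The four points are coplanar iff the 3×3 determinant with rows P_1P_2, P_1P_3, P_1P_4 is zero.
Rows: (-813, -519, 1086), (-528, -339, 696), (-271, -138, 530).
Expanding along the first row: (-813)(-83622) − (-519)(-91224) + (1086)(-19005) = 0.
Zero determinant ⇒ coplanar.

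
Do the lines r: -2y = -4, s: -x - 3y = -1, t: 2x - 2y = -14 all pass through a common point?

Yes

Lines aᵢx + bᵢy = cᵢ with pairwise distinct directions are concurrent exactly when det[aᵢ bᵢ cᵢ] = 0.
Here the determinant is 0.
It vanishes, so the lines are concurrent at (-5, 2).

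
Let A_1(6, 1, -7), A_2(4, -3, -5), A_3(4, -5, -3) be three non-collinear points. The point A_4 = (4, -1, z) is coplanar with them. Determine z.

A normal to the plane is n = A_1A_2 × A_1A_3 = (-4, 4, 4).
A_4 lies in the plane iff n · A_1A_4 = 0.
This gives (4)z + (28) = 0, so z = -7.

-7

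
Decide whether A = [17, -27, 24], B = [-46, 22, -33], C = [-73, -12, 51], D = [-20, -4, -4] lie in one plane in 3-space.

The four points are coplanar iff the 3×3 determinant with rows AB, AC, AD is zero.
Rows: (-63, 49, -57), (-90, 15, 27), (-37, 23, -28).
Expanding along the first row: (-63)(-1041) − (49)(3519) + (-57)(-1515) = -20493.
Nonzero ⇒ not coplanar.

No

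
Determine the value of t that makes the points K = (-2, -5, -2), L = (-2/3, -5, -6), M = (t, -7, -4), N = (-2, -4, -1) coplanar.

-2

Coplanarity ⇔ det[KL; KM; KN] = 0.
Expanding, this is linear in t: (-4)t + (-8) = 0.
So t = -2.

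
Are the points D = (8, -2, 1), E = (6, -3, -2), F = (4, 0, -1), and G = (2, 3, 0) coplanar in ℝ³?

Yes

The four points are coplanar iff the 3×3 determinant with rows DE, DF, DG is zero.
Rows: (-2, -1, -3), (-4, 2, -2), (-6, 5, -1).
Expanding along the first row: (-2)(8) − (-1)(-8) + (-3)(-8) = 0.
Zero determinant ⇒ coplanar.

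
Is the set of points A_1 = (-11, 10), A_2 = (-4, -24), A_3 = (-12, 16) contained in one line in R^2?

No

A_1A_2 = (7, -34), A_1A_3 = (-1, 6).
det[A_1A_2; A_1A_3] = (7)(6) − (-34)(-1) = 8.
The determinant is nonzero, so they are not collinear.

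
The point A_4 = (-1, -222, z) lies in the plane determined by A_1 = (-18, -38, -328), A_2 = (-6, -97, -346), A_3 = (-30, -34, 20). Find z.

249

Coplanarity requires A_1A_2 · (A_1A_3 × A_1A_4) = 0.
A_1A_2 = (12, -59, -18), A_1A_3 = (-12, 4, 348); the triple product is linear in z with coefficient -660 and constant term 164340.
Setting it to zero: z = 249.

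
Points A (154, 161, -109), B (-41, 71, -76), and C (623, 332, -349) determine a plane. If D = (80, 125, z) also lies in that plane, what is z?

-103

Coplanarity requires AB · (AC × AD) = 0.
AB = (-195, -90, 33), AC = (469, 171, -240); the triple product is linear in z with coefficient 8865 and constant term 913095.
Setting it to zero: z = -103.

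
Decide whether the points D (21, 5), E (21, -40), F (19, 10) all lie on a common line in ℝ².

No

DE = (0, -45), DF = (-2, 5).
Twice the signed area of △DEF is (0)(5) − (-45)(-2) = -90.
The area is nonzero, so the three points are not collinear.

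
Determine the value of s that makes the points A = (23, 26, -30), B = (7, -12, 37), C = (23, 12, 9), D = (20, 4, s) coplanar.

24

The points are coplanar iff AB · (AC × AD) = 0.
Expanding, this is linear in s: (224)s + (-5376) = 0.
So s = 24.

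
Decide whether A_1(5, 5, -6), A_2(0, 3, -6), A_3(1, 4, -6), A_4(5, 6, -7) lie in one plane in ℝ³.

A normal to the plane through A_1, A_2, A_3 is n = A_1A_2 × A_1A_3 = (0, 0, -3).
The plane has equation n·P = 18. For A_4: n·A_4 = 21.
21 ≠ 18, so A_4 is off the plane.

No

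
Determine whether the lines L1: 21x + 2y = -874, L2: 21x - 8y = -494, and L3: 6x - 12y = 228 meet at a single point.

Yes

Lines aᵢx + bᵢy = cᵢ with pairwise distinct directions are concurrent exactly when det[aᵢ bᵢ cᵢ] = 0.
Here the determinant is 0.
It vanishes, so the lines are concurrent at (-38, -38).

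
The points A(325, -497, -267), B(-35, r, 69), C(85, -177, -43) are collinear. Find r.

Collinearity requires AB × AC = 0; each component is linear in r.
The x-component gives (224)r + (3808) = 0, so r = -17.
The remaining components then also vanish.

-17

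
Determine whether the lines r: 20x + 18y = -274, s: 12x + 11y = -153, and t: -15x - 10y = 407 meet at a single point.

Lines aᵢx + bᵢy = cᵢ with pairwise distinct directions are concurrent exactly when det[aᵢ bᵢ cᵢ] = 0.
Here the determinant is 8.
Nonzero, so no common point exists.

No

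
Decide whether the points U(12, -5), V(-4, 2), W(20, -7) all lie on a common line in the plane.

UV = (-16, 7), UW = (8, -2).
If collinear, UW would be a scalar multiple of UV. But (-16)·(-2) ≠ (7)·(8) (difference -24), so they are not parallel; the points are not collinear.

No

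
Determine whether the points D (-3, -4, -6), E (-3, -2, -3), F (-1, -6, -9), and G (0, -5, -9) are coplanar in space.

No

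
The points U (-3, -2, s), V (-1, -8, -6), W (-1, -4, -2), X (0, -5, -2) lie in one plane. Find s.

-2

The points are coplanar iff UV · (UW × UX) = 0.
Expanding, this is linear in s: (4)s + (8) = 0.
So s = -2.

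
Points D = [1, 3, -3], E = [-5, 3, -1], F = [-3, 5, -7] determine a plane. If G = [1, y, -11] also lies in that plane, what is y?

Coplanarity requires DE · (DF × DG) = 0.
DE = (-6, 0, 2), DF = (-4, 2, -4); the triple product is linear in y with coefficient -32 and constant term 192.
Setting it to zero: y = 6.

6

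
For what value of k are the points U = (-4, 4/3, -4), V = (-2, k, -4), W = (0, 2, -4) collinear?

Collinearity requires UV × UW = 0; each component is linear in k.
The z-component gives (-4)k + (20/3) = 0, so k = 5/3.
The remaining components then also vanish.

5/3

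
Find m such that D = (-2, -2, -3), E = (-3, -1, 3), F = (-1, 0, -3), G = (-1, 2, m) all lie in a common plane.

Normal to plane DEF: n = (-12, 6, -3); plane equation n·P = 21.
Requiring n·G = 21: (-3)m + (24) = 21.
So m = 1.

1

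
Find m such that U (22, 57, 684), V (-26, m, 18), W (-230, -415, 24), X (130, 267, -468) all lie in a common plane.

Normal to plane UWX: n = (682344, -361584, -1944); plane equation n·P = -6928416.
Requiring n·V = -6928416: (-361584)m + (-17775936) = -6928416.
So m = -30.

-30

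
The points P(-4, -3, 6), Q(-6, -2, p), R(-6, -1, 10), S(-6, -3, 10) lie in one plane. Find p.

10

Normal to plane PRS: n = (8, 0, 4); plane equation n·X = -8.
Requiring n·Q = -8: (4)p + (-48) = -8.
So p = 10.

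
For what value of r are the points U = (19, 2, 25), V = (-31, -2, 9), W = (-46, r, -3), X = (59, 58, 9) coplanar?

10

The points are coplanar iff UV · (UW × UX) = 0.
Expanding, this is linear in r: (1440)r + (-14400) = 0.
So r = 10.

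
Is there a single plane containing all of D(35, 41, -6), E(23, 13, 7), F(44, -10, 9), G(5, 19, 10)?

Yes

With D as base: DE = (-12, -28, 13), DF = (9, -51, 15), DG = (-30, -22, 16).
DF × DG = (-486, -594, -1728).
DE · (DF × DG) = 0.
The scalar triple product vanishes, so the four points are coplanar.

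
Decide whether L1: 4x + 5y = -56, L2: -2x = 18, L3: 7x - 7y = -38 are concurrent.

No

The three lines meet at one point iff the augmented coefficient matrix [aᵢ bᵢ cᵢ] has rank < 3, i.e. its determinant vanishes.
Here the determinant is -30.
Nonzero, so no common point exists.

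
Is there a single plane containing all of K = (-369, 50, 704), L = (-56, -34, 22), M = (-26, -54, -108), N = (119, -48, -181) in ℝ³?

With K as base: KL = (313, -84, -682), KM = (343, -104, -812), KN = (488, -98, -885).
KM × KN = (12464, -92701, 17138).
KL · (KM × KN) = 0.
The scalar triple product vanishes, so the four points are coplanar.

Yes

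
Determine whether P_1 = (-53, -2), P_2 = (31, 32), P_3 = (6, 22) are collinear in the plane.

No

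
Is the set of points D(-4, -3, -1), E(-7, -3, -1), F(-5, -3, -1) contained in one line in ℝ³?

Yes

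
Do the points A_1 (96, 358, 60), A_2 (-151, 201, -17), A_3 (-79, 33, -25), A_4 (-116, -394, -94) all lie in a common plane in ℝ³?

The four points are coplanar iff the 3×3 determinant with rows A_1A_2, A_1A_3, A_1A_4 is zero.
Rows: (-247, -157, -77), (-175, -325, -85), (-212, -752, -154).
Expanding along the first row: (-247)(-13870) − (-157)(8930) + (-77)(62700) = 0.
Zero determinant ⇒ coplanar.

Yes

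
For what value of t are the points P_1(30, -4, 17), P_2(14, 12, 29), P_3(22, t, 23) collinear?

Direction P_1P_2 = (-16, 16, 12). From the x-coordinate of P_3, the parameter along the line is τ = (22 − 30)/(-16) = 1/2.
Then t = (-4) + 1/2·(16) = 4.

4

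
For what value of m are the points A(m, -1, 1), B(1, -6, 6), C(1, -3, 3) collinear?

1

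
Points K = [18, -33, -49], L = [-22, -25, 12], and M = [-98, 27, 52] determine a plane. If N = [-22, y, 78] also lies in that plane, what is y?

-57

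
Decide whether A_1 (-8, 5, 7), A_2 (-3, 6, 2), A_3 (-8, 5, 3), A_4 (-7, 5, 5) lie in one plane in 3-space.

No

A normal to the plane through A_1, A_2, A_3 is n = A_1A_2 × A_1A_3 = (-4, 20, 0).
The plane has equation n·P = 132. For A_4: n·A_4 = 128.
128 ≠ 132, so A_4 is off the plane.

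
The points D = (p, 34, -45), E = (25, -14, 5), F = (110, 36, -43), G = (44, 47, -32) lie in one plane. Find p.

122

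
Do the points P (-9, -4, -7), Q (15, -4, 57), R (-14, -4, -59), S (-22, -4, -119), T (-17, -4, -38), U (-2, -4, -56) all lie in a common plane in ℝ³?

Yes

The plane through P, Q, R has normal n = PQ × PR = (0, 928, 0) and equation n·X = -3712.
Checking the remaining points: n·S = -3712, n·T = -3712, n·U = -3712.
All equal -3712, so all 6 points lie in one plane.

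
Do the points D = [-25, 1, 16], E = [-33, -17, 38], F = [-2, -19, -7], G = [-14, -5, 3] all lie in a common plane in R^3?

Yes

The four points are coplanar iff the 3×3 determinant with rows DE, DF, DG is zero.
Rows: (-8, -18, 22), (23, -20, -23), (11, -6, -13).
Expanding along the first row: (-8)(122) − (-18)(-46) + (22)(82) = 0.
Zero determinant ⇒ coplanar.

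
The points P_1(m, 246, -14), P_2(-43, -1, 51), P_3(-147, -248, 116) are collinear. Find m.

61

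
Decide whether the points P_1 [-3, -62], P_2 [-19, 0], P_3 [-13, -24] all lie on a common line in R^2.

No

P_1P_2 = (-16, 62), P_1P_3 = (-10, 38).
Twice the signed area of △P_1P_2P_3 is (-16)(38) − (62)(-10) = 12.
The area is nonzero, so the three points are not collinear.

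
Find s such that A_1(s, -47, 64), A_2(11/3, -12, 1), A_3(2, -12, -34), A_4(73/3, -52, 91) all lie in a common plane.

21

The points are coplanar iff A_1A_2 · (A_1A_3 × A_1A_4) = 0.
Expanding, this is linear in s: (1400)s + (-29400) = 0.
So s = 21.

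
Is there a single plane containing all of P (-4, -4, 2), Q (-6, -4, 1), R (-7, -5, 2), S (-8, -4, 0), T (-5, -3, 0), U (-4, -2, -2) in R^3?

The plane through P, Q, R has normal n = PQ × PR = (-1, 3, 2) and equation n·X = -4.
Checking the remaining points: n·S = -4, n·T = -4, n·U = -6.
Since n·U = -6 ≠ -4, U is off the plane and the points are not all coplanar.

No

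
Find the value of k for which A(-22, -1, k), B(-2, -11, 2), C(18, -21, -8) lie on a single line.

12

Direction BC = (20, -10, -10). From the x-coordinate of A, the parameter along the line is τ = (-22 − (-2))/20 = -1.
Then k = 2 + (-1)·(-10) = 12.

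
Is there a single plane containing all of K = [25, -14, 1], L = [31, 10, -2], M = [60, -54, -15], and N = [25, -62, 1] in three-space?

A normal to the plane through K, L, M is n = KL × KM = (-504, -9, -1080).
The plane has equation n·P = -13554. For N: n·N = -13122.
-13122 ≠ -13554, so N is off the plane.

No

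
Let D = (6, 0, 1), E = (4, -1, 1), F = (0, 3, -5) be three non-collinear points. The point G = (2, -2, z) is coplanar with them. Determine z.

The plane through D, E, F has equation 6x − 12y − 12z = 24.
Substituting G: (-12)z + (36) = 24, so z = 1.

1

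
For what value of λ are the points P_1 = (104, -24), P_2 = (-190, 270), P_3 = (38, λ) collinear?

Collinearity: (P_3 − P_1) must be parallel to (P_2 − P_1) = (-294, 294).
Cross-multiplying the components: (λ − (-24))·(-294) = (-66)·(294).
Solving gives λ = 42.

42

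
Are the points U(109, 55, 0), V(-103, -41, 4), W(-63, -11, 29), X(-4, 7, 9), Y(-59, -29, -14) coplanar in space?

Yes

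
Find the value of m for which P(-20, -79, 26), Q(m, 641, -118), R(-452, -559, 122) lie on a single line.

Direction PR = (-432, -480, 96). From the y-coordinate of Q, the parameter along the line is τ = (641 − (-79))/(-480) = -3/2.
Then m = (-20) + (-3/2)·(-432) = 628.

628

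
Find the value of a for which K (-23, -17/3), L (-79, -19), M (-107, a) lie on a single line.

-77/3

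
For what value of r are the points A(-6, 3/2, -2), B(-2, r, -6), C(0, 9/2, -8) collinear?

Direction AC = (6, 3, -6). From the x-coordinate of B, the parameter along the line is τ = (-2 − (-6))/6 = 2/3.
Then r = 3/2 + 2/3·(3) = 7/2.

7/2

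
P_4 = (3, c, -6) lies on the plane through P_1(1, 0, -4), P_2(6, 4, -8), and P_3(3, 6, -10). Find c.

2

Coplanarity requires P_1P_2 · (P_1P_3 × P_1P_4) = 0.
P_1P_2 = (5, 4, -4), P_1P_3 = (2, 6, -6); the triple product is linear in c with coefficient 22 and constant term -44.
Setting it to zero: c = 2.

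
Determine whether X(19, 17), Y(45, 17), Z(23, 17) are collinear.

Yes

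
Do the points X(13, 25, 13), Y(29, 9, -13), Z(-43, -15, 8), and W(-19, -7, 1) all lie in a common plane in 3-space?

A normal to the plane through X, Y, Z is n = XY × XZ = (-960, 1536, -1536).
The plane has equation n·P = 5952. For W: n·W = 5952.
Equal, so W lies in the plane and all four are coplanar.

Yes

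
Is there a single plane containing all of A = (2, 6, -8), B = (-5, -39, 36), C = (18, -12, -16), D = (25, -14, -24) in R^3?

A normal to the plane through A, B, C is n = AB × AC = (1152, 648, 846).
The plane has equation n·P = -576. For D: n·D = -576.
Equal, so D lies in the plane and all four are coplanar.

Yes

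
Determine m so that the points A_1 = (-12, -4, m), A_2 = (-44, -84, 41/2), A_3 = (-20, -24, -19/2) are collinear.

Collinearity requires A_1A_2 × A_1A_3 = 0; each component is linear in m.
The x-component gives (60)m + (1170) = 0, so m = -39/2.
The remaining components then also vanish.

-39/2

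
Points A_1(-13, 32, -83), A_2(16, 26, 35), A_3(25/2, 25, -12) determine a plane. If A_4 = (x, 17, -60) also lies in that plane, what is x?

51/2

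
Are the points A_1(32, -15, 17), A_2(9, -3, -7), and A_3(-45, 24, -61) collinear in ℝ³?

A_1A_2 = (-23, 12, -24), A_1A_3 = (-77, 39, -78).
A_1A_2 × A_1A_3 = (0, 54, 27).
The cross product is nonzero, so the points do not lie on one line.

No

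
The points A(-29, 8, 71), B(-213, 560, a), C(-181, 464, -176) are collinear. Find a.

-228

Collinearity requires AB × AC = 0; each component is linear in a.
The x-component gives (-456)a + (-103968) = 0, so a = -228.
The remaining components then also vanish.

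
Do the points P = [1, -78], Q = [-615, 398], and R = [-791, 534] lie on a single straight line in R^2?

Yes

PQ = (-616, 476), PR = (-792, 612).
Checking proportionality: PR = 9/7·PQ, so the vectors are parallel and the points are collinear.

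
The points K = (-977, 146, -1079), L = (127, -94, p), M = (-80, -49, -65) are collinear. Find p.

169

Collinearity requires KL × KM = 0; each component is linear in p.
The x-component gives (195)p + (-32955) = 0, so p = 169.
The remaining components then also vanish.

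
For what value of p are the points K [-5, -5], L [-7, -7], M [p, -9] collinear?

Collinearity: (M − K) must be parallel to (L − K) = (-2, -2).
Cross-multiplying the components: (p − (-5))·(-2) = (-4)·(-2).
Solving gives p = -9.

-9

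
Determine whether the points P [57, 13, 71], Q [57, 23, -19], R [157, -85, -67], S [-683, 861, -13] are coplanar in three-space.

Yes

A normal to the plane through P, Q, R is n = PQ × PR = (-10200, -9000, -1000).
The plane has equation n·X = -769400. For S: n·S = -769400.
Equal, so S lies in the plane and all four are coplanar.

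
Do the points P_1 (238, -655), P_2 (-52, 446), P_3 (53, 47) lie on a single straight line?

No

P_1P_2 = (-290, 1101), P_1P_3 = (-185, 702).
det[P_1P_2; P_1P_3] = (-290)(702) − (1101)(-185) = 105.
The determinant is nonzero, so they are not collinear.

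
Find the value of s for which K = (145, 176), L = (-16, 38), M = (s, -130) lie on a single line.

-212

Collinearity: (M − K) must be parallel to (L − K) = (-161, -138).
Cross-multiplying the components: (s − 145)·(-138) = (-306)·(-161).
Solving gives s = -212.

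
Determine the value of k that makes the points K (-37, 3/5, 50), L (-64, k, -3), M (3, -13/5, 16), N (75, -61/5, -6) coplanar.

51/5

Coplanarity ⇔ det[KL; KM; KN] = 0.
Expanding, this is linear in k: (-1568)k + (79968/5) = 0.
So k = 51/5.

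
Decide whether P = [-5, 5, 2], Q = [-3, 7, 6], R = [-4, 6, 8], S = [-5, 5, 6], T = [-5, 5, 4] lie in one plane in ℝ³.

Yes

The plane through P, Q, R has normal n = PQ × PR = (8, -8, 0) and equation n·X = -80.
Checking the remaining points: n·S = -80, n·T = -80.
All equal -80, so all 5 points lie in one plane.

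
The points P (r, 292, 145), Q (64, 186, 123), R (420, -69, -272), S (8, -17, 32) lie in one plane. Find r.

Coplanarity ⇔ det[PQ; PR; PS] = 0.
Expanding, this is linear in r: (56980)r + (-7521360) = 0.
So r = 132.

132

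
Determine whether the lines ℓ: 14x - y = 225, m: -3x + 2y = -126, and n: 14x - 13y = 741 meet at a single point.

No

The three lines meet at one point iff the augmented coefficient matrix [aᵢ bᵢ cᵢ] has rank < 3, i.e. its determinant vanishes.
Here the determinant is -168.
Nonzero, so no common point exists.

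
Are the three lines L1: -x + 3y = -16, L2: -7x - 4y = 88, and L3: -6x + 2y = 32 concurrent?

Intersecting L1 and L2: solving the 2×2 system gives (x, y) = (-8, -8).
Substitute into L3: (-6)(-8) + (2)(-8) = 32.
This equals 32, so (-8, -8) lies on all three lines and they are concurrent.

Yes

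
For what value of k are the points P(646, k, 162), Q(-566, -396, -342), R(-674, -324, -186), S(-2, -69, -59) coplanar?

240

The points are coplanar iff PQ · (PR × PS) = 0.
Expanding, this is linear in k: (-118548)k + (28451520) = 0.
So k = 240.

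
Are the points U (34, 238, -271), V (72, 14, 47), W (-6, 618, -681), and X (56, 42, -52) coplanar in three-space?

No

With U as base: UV = (38, -224, 318), UW = (-40, 380, -410), UX = (22, -196, 219).
UW × UX = (2860, -260, -520).
UV · (UW × UX) = 1560.
Since 1560 ≠ 0, the four points are not coplanar.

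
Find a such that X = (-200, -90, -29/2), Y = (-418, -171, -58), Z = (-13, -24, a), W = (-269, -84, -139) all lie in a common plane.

35

Normal to plane XYW: n = (20691/2, -48279/2, -6897); plane equation n·P = 406923/2.
Requiring n·Z = 406923/2: (-6897)a + (889713/2) = 406923/2.
So a = 35.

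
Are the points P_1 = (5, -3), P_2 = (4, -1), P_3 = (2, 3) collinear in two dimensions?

Yes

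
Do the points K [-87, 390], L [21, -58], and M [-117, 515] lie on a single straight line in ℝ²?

KL = (108, -448), KM = (-30, 125).
If collinear, KM would be a scalar multiple of KL. But (108)·(125) ≠ (-448)·(-30) (difference 60), so they are not parallel; the points are not collinear.

No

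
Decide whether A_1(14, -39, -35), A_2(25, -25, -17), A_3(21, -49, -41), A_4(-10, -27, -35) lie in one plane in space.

Yes

The four points are coplanar iff the 3×3 determinant with rows A_1A_2, A_1A_3, A_1A_4 is zero.
Rows: (11, 14, 18), (7, -10, -6), (-24, 12, 0).
Expanding along the first row: (11)(72) − (14)(-144) + (18)(-156) = 0.
Zero determinant ⇒ coplanar.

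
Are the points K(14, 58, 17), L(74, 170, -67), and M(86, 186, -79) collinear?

KL = (60, 112, -84), KM = (72, 128, -96).
Comparing components 3 and 1: (-84)(72) − (60)(-96) = -288 ≠ 0, so KL and KM are not parallel and the points are not collinear.

No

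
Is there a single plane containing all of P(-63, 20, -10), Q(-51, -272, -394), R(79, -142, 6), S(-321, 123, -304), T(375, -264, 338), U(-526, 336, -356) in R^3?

The plane through P, Q, R has normal n = PQ × PR = (-66880, -54720, 39520) and equation n·X = 2723840.
Checking the remaining points: n·S = 2723840, n·T = 2723840, n·U = 2723840.
All equal 2723840, so all 6 points lie in one plane.

Yes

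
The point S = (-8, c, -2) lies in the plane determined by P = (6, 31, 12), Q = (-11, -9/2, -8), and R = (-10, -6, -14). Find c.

3

The plane through P, Q, R has equation 183x − 122y + 61z = -1952.
Substituting S: (-122)c + (-1586) = -1952, so c = 3.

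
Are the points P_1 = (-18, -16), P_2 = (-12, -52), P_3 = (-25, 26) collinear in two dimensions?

Yes

P_1P_2 = (6, -36), P_1P_3 = (-7, 42).
Checking proportionality: P_1P_3 = -7/6·P_1P_2, so the vectors are parallel and the points are collinear.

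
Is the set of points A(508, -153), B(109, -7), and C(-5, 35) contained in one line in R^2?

No

AB = (-399, 146), AC = (-513, 188).
det[AB; AC] = (-399)(188) − (146)(-513) = -114.
The determinant is nonzero, so they are not collinear.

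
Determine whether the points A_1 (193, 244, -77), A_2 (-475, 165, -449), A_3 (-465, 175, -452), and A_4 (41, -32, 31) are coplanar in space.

No

With A_1 as base: A_1A_2 = (-668, -79, -372), A_1A_3 = (-658, -69, -375), A_1A_4 = (-152, -276, 108).
A_1A_3 × A_1A_4 = (-110952, 128064, 171120).
A_1A_2 · (A_1A_3 × A_1A_4) = 342240.
Since 342240 ≠ 0, the four points are not coplanar.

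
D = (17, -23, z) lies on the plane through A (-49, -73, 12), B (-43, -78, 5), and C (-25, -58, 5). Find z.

-2

The plane through A, B, C has equation 140x − 126y + 210z = 4858.
Substituting D: (210)z + (5278) = 4858, so z = -2.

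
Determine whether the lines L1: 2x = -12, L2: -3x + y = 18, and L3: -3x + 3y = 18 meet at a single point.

Yes

Intersecting L1 and L2: solving the 2×2 system gives (x, y) = (-6, 0).
Substitute into L3: (-3)(-6) + (3)(0) = 18.
This equals 18, so (-6, 0) lies on all three lines and they are concurrent.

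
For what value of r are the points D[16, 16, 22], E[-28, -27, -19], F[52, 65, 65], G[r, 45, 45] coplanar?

28

The points are coplanar iff DE · (DF × DG) = 0.
Expanding, this is linear in r: (160)r + (-4480) = 0.
So r = 28.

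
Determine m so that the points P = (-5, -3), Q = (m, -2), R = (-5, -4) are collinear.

Collinearity: (Q − P) must be parallel to (R − P) = (0, -1).
Cross-multiplying the components: (m − (-5))·(-1) = (1)·(0).
Solving gives m = -5.

-5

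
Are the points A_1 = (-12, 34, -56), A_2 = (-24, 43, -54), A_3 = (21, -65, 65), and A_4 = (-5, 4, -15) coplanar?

A normal to the plane through A_1, A_2, A_3 is n = A_1A_2 × A_1A_3 = (1287, 1518, 891).
The plane has equation n·P = -13728. For A_4: n·A_4 = -13728.
Equal, so A_4 lies in the plane and all four are coplanar.

Yes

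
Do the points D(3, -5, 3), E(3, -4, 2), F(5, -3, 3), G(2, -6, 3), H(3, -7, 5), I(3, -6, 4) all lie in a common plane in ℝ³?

The plane through D, E, F has normal n = DE × DF = (2, -2, -2) and equation n·P = 10.
Checking the remaining points: n·G = 10, n·H = 10, n·I = 10.
All equal 10, so all 6 points lie in one plane.

Yes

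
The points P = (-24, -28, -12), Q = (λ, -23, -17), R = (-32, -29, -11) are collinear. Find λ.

16

Direction PR = (-8, -1, 1). From the y-coordinate of Q, the parameter along the line is τ = (-23 − (-28))/(-1) = -5.
Then λ = (-24) + (-5)·(-8) = 16.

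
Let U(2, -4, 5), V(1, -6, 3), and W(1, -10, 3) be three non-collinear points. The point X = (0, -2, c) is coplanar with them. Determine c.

1

The plane through U, V, W has equation −8x + 4z = 4.
Substituting X: (4)c + (0) = 4, so c = 1.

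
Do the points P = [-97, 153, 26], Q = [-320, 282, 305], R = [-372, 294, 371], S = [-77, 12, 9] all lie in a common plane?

The four points are coplanar iff the 3×3 determinant with rows PQ, PR, PS is zero.
Rows: (-223, 129, 279), (-275, 141, 345), (20, -141, -17).
Expanding along the first row: (-223)(46248) − (129)(-2225) + (279)(35955) = 5166.
Nonzero ⇒ not coplanar.

No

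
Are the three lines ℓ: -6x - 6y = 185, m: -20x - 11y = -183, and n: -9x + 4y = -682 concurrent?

Intersecting ℓ and m: solving the 2×2 system gives (x, y) = (3133/54, -2399/27).
Substitute into n: (-9)(3133/54) + (4)(-2399/27) = -47389/54.
But n requires -682 ≠ -47389/54, so the three lines have no common point.

No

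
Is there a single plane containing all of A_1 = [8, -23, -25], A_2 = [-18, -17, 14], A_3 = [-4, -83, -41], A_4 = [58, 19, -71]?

Yes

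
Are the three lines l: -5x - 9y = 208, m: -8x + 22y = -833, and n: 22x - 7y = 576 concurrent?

Intersecting l and m: solving the 2×2 system gives (x, y) = (2921/182, -5829/182).
Substitute into n: (22)(2921/182) + (-7)(-5829/182) = 105065/182.
But n requires 576 ≠ 105065/182, so the three lines have no common point.

No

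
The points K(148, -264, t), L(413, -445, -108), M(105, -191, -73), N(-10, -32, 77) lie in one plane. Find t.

The points are coplanar iff KL · (KM × KN) = 0.
Expanding, this is linear in t: (19762)t + (3122396) = 0.
So t = -158.

-158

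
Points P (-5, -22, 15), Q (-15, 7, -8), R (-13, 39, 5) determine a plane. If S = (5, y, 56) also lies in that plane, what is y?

30

The plane through P, Q, R has equation 1113x + 84y − 378z = -13083.
Substituting S: (84)y + (-15603) = -13083, so y = 30.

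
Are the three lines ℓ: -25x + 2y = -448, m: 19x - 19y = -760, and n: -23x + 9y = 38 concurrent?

Lines aᵢx + bᵢy = cᵢ with pairwise distinct directions are concurrent exactly when det[aᵢ bᵢ cᵢ] = 0.
Here the determinant is -266.
Nonzero, so no common point exists.

No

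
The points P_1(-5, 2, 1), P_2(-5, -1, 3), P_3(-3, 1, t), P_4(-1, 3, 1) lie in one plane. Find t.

2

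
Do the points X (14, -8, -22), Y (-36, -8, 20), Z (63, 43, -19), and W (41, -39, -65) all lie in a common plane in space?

The four points are coplanar iff the 3×3 determinant with rows XY, XZ, XW is zero.
Rows: (-50, 0, 42), (49, 51, 3), (27, -31, -43).
Expanding along the first row: (-50)(-2100) − (0)(-2188) + (42)(-2896) = -16632.
Nonzero ⇒ not coplanar.

No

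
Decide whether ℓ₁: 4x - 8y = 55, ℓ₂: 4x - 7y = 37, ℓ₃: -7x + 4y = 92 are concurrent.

No

Lines aᵢx + bᵢy = cᵢ with pairwise distinct directions are concurrent exactly when det[aᵢ bᵢ cᵢ] = 0.
Here the determinant is 33.
Nonzero, so no common point exists.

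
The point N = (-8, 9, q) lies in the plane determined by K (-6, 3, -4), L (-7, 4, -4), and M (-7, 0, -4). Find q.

-4

The plane through K, L, M has equation 4z = -16.
Substituting N: (4)q + (0) = -16, so q = -4.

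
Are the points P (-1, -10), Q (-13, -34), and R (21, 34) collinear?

PQ = (-12, -24), PR = (22, 44).
Checking proportionality: PR = -11/6·PQ, so the vectors are parallel and the points are collinear.

Yes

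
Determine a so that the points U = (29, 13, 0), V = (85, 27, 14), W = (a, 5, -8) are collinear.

Direction UV = (56, 14, 14). From the y-coordinate of W, the parameter along the line is τ = (5 − 13)/14 = -4/7.
Then a = 29 + (-4/7)·(56) = -3.

-3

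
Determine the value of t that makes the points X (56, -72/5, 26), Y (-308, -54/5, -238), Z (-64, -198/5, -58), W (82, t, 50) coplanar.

Normal to plane XYZ: n = (-34776/5, 1104, 48024/5); plane equation n·P = -155664.
Requiring n·W = -155664: (1104)t + (-450432/5) = -155664.
So t = -297/5.

-297/5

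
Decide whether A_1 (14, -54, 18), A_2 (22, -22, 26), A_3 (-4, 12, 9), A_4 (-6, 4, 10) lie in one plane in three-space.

With A_1 as base: A_1A_2 = (8, 32, 8), A_1A_3 = (-18, 66, -9), A_1A_4 = (-20, 58, -8).
A_1A_3 × A_1A_4 = (-6, 36, 276).
A_1A_2 · (A_1A_3 × A_1A_4) = 3312.
Since 3312 ≠ 0, the four points are not coplanar.

No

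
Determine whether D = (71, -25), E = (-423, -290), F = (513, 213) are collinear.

DE = (-494, -265), DF = (442, 238).
det[DE; DF] = (-494)(238) − (-265)(442) = -442.
The determinant is nonzero, so they are not collinear.

No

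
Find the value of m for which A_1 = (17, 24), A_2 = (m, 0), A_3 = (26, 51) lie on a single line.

9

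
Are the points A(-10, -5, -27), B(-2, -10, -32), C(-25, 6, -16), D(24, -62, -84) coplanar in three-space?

Yes

A normal to the plane through A, B, C is n = AB × AC = (0, -13, 13).
The plane has equation n·P = -286. For D: n·D = -286.
Equal, so D lies in the plane and all four are coplanar.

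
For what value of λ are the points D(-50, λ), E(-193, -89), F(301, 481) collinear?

The three points are collinear iff det[DE; DF] = 0.
This determinant is linear in λ: (494)λ + (-37544) = 0, so λ = 76.

76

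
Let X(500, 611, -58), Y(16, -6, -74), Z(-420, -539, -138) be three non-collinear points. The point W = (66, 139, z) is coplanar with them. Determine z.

-249

Coplanarity requires XY · (XZ × XW) = 0.
XY = (-484, -617, -16), XZ = (-920, -1150, -80); the triple product is linear in z with coefficient -11040 and constant term -2748960.
Setting it to zero: z = -249.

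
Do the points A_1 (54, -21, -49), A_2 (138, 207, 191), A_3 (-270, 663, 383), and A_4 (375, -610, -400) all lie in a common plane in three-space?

Yes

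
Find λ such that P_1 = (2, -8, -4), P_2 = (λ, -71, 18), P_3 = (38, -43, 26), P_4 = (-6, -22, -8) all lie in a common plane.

Coplanarity ⇔ det[P_1P_2; P_1P_3; P_1P_4] = 0.
Expanding, this is linear in λ: (560)λ + (-12320) = 0.
So λ = 22.

22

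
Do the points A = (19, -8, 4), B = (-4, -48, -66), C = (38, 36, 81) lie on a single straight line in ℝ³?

AB = (-23, -40, -70), AC = (19, 44, 77).
Comparing components 3 and 1: (-70)(19) − (-23)(77) = 441 ≠ 0, so AB and AC are not parallel and the points are not collinear.

No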